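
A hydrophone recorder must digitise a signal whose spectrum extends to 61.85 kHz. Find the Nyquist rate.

123.7 kHz

Nyquist rate = 2 × 61.85 kHz = 123.7 kHz.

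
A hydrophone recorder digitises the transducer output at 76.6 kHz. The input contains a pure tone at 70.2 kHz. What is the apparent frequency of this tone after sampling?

6.4 kHz

70.2 kHz > fs/2 = 38.3 kHz, folds to fs − 70.2 kHz = 6.4 kHz.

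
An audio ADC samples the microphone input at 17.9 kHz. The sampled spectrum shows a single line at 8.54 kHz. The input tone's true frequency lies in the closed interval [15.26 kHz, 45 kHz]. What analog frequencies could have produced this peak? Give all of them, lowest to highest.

26.44 kHz, 27.26 kHz, 44.34 kHz

Frequencies that alias to 8.54 kHz are k·fs ± 8.54 kHz for integer k ≥ 0.
k=0: 8.54 kHz.
k=1: 9.36 kHz, 26.44 kHz.
k=2: 27.26 kHz, 44.34 kHz.
k=3: 45.16 kHz, 62.24 kHz.
Within [15.26 kHz, 45 kHz]: 26.44 kHz, 27.26 kHz, 44.34 kHz.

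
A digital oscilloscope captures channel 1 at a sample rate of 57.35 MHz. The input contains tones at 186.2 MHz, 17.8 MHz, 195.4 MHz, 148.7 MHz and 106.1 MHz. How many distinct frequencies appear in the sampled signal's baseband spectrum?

4

fs/2 = 28.675 MHz.
186.2 MHz mod fs = 14.15 MHz.
14.15 MHz ≤ fs/2 = 28.675 MHz, appears at 14.15 MHz.
17.8 MHz ≤ fs/2 = 28.675 MHz, passes unchanged.
195.4 MHz mod fs = 23.35 MHz.
23.35 MHz ≤ fs/2 = 28.675 MHz, appears at 23.35 MHz.
148.7 MHz mod fs = 34 MHz.
34 MHz > fs/2 = 28.675 MHz, folds to fs − 34 MHz = 23.35 MHz.
106.1 MHz mod fs = 48.75 MHz.
48.75 MHz > fs/2 = 28.675 MHz, folds to fs − 48.75 MHz = 8.6 MHz.
Distinct values: {8.6 MHz, 14.15 MHz, 17.8 MHz, 23.35 MHz} → 4.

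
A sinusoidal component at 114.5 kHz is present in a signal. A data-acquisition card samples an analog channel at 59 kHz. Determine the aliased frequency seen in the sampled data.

114.5 kHz mod fs = 55.5 kHz.
55.5 kHz > fs/2 = 29.5 kHz, folds to fs − 55.5 kHz = 3.5 kHz.

3.5 kHz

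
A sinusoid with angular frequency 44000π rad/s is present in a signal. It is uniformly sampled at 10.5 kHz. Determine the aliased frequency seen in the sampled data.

ω = 44000π rad/s → f = ω/(2π) = 22000 Hz = 22 kHz.
22 kHz mod fs = 1 kHz.
1 kHz ≤ fs/2 = 5.25 kHz, appears at 1 kHz.

1 kHz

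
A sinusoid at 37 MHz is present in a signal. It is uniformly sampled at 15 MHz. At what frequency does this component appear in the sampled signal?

7 MHz

37 MHz mod fs = 7 MHz.
7 MHz ≤ fs/2 = 7.5 MHz, appears at 7 MHz.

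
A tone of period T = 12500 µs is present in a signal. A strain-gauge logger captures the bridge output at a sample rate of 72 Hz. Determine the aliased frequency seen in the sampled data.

8 Hz

T = 12500 µs → f = 1/T = 80 Hz.
80 Hz mod fs = 8 Hz.
8 Hz ≤ fs/2 = 36 Hz, appears at 8 Hz.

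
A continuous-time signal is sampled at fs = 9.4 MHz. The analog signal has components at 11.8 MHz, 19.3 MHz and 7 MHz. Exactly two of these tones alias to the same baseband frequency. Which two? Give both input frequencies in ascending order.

fs/2 = 4.7 MHz.
11.8 MHz mod fs = 2.4 MHz.
2.4 MHz ≤ fs/2 = 4.7 MHz, appears at 2.4 MHz.
19.3 MHz mod fs = 0.5 MHz.
0.5 MHz ≤ fs/2 = 4.7 MHz, appears at 0.5 MHz.
7 MHz > fs/2 = 4.7 MHz, folds to fs − 7 MHz = 2.4 MHz.
7 MHz and 11.8 MHz both map to 2.4 MHz.

7 MHz, 11.8 MHz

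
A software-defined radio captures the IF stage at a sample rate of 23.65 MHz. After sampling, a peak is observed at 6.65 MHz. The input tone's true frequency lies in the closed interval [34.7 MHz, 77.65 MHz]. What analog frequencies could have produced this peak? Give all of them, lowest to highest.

Frequencies that alias to 6.65 MHz are k·fs ± 6.65 MHz for integer k ≥ 0.
k=0: 6.65 MHz.
k=1: 17 MHz, 30.3 MHz.
k=2: 40.65 MHz, 53.95 MHz.
k=3: 64.3 MHz, 77.6 MHz.
k=4: 87.95 MHz, 101.25 MHz.
Within [34.7 MHz, 77.65 MHz]: 40.65 MHz, 53.95 MHz, 64.3 MHz, 77.6 MHz.

40.65 MHz, 53.95 MHz, 64.3 MHz, 77.6 MHz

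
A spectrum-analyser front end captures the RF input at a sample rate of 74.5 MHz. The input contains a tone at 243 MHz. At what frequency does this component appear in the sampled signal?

19.5 MHz

243 MHz mod fs = 19.5 MHz.
19.5 MHz ≤ fs/2 = 37.25 MHz, appears at 19.5 MHz.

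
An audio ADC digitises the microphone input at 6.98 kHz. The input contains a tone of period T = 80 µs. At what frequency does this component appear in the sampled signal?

1.46 kHz

T = 80 µs → f = 1/T = 12.5 kHz.
12.5 kHz mod fs = 5.52 kHz.
5.52 kHz > fs/2 = 3.49 kHz, folds to fs − 5.52 kHz = 1.46 kHz.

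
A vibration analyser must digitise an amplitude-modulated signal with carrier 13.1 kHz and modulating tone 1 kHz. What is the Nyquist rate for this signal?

AM sidebands sit at fc ± fm = 12.1 kHz and 14.1 kHz.
Highest-frequency component: 14.1 kHz.
Nyquist rate = 2 × 14.1 kHz = 28.2 kHz.

28.2 kHz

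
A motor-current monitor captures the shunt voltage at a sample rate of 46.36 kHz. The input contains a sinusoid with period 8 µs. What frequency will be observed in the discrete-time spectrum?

T = 8 µs → f = 1/T = 125 kHz.
125 kHz mod fs = 32.28 kHz.
32.28 kHz > fs/2 = 23.18 kHz, folds to fs − 32.28 kHz = 14.08 kHz.

14.08 kHz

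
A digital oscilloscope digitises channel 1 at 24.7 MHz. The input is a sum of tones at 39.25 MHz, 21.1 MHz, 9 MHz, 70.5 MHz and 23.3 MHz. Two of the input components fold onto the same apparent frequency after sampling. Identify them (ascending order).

fs/2 = 12.35 MHz.
39.25 MHz mod fs = 14.55 MHz.
14.55 MHz > fs/2 = 12.35 MHz, folds to fs − 14.55 MHz = 10.15 MHz.
21.1 MHz > fs/2 = 12.35 MHz, folds to fs − 21.1 MHz = 3.6 MHz.
9 MHz ≤ fs/2 = 12.35 MHz, passes unchanged.
70.5 MHz mod fs = 21.1 MHz.
21.1 MHz > fs/2 = 12.35 MHz, folds to fs − 21.1 MHz = 3.6 MHz.
23.3 MHz > fs/2 = 12.35 MHz, folds to fs − 23.3 MHz = 1.4 MHz.
21.1 MHz and 70.5 MHz both map to 3.6 MHz.

21.1 MHz, 70.5 MHz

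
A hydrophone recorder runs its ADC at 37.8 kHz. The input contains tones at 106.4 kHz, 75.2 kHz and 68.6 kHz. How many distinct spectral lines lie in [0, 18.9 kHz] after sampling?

2

fs/2 = 18.9 kHz.
106.4 kHz mod fs = 30.8 kHz.
30.8 kHz > fs/2 = 18.9 kHz, folds to fs − 30.8 kHz = 7 kHz.
75.2 kHz mod fs = 37.4 kHz.
37.4 kHz > fs/2 = 18.9 kHz, folds to fs − 37.4 kHz = 0.4 kHz.
68.6 kHz mod fs = 30.8 kHz.
30.8 kHz > fs/2 = 18.9 kHz, folds to fs − 30.8 kHz = 7 kHz.
Distinct values: {0.4 kHz, 7 kHz} → 2.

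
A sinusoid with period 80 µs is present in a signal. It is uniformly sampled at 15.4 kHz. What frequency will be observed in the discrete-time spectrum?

2.9 kHz

T = 80 µs → f = 1/T = 12.5 kHz.
12.5 kHz > fs/2 = 7.7 kHz, folds to fs − 12.5 kHz = 2.9 kHz.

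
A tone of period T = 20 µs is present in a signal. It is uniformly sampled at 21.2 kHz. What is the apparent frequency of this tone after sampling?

7.6 kHz

T = 20 µs → f = 1/T = 50 kHz.
50 kHz mod fs = 7.6 kHz.
7.6 kHz ≤ fs/2 = 10.6 kHz, appears at 7.6 kHz.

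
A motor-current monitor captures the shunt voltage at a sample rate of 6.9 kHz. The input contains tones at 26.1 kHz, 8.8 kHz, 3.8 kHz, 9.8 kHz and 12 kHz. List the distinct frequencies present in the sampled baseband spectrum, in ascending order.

1.5 kHz, 1.8 kHz, 1.9 kHz, 2.9 kHz, 3.1 kHz

fs/2 = 3.45 kHz.
26.1 kHz mod fs = 5.4 kHz.
5.4 kHz > fs/2 = 3.45 kHz, folds to fs − 5.4 kHz = 1.5 kHz.
8.8 kHz mod fs = 1.9 kHz.
1.9 kHz ≤ fs/2 = 3.45 kHz, appears at 1.9 kHz.
3.8 kHz > fs/2 = 3.45 kHz, folds to fs − 3.8 kHz = 3.1 kHz.
9.8 kHz mod fs = 2.9 kHz.
2.9 kHz ≤ fs/2 = 3.45 kHz, appears at 2.9 kHz.
12 kHz mod fs = 5.1 kHz.
5.1 kHz > fs/2 = 3.45 kHz, folds to fs − 5.1 kHz = 1.8 kHz.
Distinct values: {1.5 kHz, 1.8 kHz, 1.9 kHz, 2.9 kHz, 3.1 kHz}.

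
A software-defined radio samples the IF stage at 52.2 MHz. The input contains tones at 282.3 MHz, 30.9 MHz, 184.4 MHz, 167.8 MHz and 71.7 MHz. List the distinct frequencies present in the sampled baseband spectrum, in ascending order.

fs/2 = 26.1 MHz.
282.3 MHz mod fs = 21.3 MHz.
21.3 MHz ≤ fs/2 = 26.1 MHz, appears at 21.3 MHz.
30.9 MHz > fs/2 = 26.1 MHz, folds to fs − 30.9 MHz = 21.3 MHz.
184.4 MHz mod fs = 27.8 MHz.
27.8 MHz > fs/2 = 26.1 MHz, folds to fs − 27.8 MHz = 24.4 MHz.
167.8 MHz mod fs = 11.2 MHz.
11.2 MHz ≤ fs/2 = 26.1 MHz, appears at 11.2 MHz.
71.7 MHz mod fs = 19.5 MHz.
19.5 MHz ≤ fs/2 = 26.1 MHz, appears at 19.5 MHz.
Distinct values: {11.2 MHz, 19.5 MHz, 21.3 MHz, 24.4 MHz}.

11.2 MHz, 19.5 MHz, 21.3 MHz, 24.4 MHz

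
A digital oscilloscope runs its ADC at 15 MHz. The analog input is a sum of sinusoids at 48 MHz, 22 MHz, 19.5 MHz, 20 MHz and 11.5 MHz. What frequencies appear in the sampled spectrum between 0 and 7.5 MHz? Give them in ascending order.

fs/2 = 7.5 MHz.
48 MHz mod fs = 3 MHz.
3 MHz ≤ fs/2 = 7.5 MHz, appears at 3 MHz.
22 MHz mod fs = 7 MHz.
7 MHz ≤ fs/2 = 7.5 MHz, appears at 7 MHz.
19.5 MHz mod fs = 4.5 MHz.
4.5 MHz ≤ fs/2 = 7.5 MHz, appears at 4.5 MHz.
20 MHz mod fs = 5 MHz.
5 MHz ≤ fs/2 = 7.5 MHz, appears at 5 MHz.
11.5 MHz > fs/2 = 7.5 MHz, folds to fs − 11.5 MHz = 3.5 MHz.
Distinct values: {3 MHz, 3.5 MHz, 4.5 MHz, 5 MHz, 7 MHz}.

3 MHz, 3.5 MHz, 4.5 MHz, 5 MHz, 7 MHz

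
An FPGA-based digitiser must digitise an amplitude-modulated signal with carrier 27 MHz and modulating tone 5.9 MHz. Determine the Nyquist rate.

AM sidebands sit at fc ± fm = 21.1 MHz and 32.9 MHz.
Highest-frequency component: 32.9 MHz.
Nyquist rate = 2 × 32.9 MHz = 65.8 MHz.

65.8 MHz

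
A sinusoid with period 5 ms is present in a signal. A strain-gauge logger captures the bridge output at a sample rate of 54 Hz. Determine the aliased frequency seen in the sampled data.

16 Hz

T = 5 ms → f = 1/T = 200 Hz.
200 Hz mod fs = 38 Hz.
38 Hz > fs/2 = 27 Hz, folds to fs − 38 Hz = 16 Hz.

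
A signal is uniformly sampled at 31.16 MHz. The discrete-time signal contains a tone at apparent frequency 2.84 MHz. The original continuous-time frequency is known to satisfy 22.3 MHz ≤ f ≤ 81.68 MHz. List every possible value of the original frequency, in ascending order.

Frequencies that alias to 2.84 MHz are k·fs ± 2.84 MHz for integer k ≥ 0.
k=0: 2.84 MHz.
k=1: 28.32 MHz, 34 MHz.
k=2: 59.48 MHz, 65.16 MHz.
k=3: 90.64 MHz, 96.32 MHz.
Within [22.3 MHz, 81.68 MHz]: 28.32 MHz, 34 MHz, 59.48 MHz, 65.16 MHz.

28.32 MHz, 34 MHz, 59.48 MHz, 65.16 MHz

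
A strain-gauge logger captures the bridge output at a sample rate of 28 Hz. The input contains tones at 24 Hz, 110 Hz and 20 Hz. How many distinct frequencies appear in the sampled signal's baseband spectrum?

fs/2 = 14 Hz.
24 Hz > fs/2 = 14 Hz, folds to fs − 24 Hz = 4 Hz.
110 Hz mod fs = 26 Hz.
26 Hz > fs/2 = 14 Hz, folds to fs − 26 Hz = 2 Hz.
20 Hz > fs/2 = 14 Hz, folds to fs − 20 Hz = 8 Hz.
Distinct values: {2 Hz, 4 Hz, 8 Hz} → 3.

3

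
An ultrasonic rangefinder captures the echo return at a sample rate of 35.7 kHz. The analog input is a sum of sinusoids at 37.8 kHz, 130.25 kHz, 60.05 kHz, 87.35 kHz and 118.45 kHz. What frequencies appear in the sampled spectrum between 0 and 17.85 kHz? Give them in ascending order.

2.1 kHz, 11.35 kHz, 12.55 kHz, 15.95 kHz

fs/2 = 17.85 kHz.
37.8 kHz mod fs = 2.1 kHz.
2.1 kHz ≤ fs/2 = 17.85 kHz, appears at 2.1 kHz.
130.25 kHz mod fs = 23.15 kHz.
23.15 kHz > fs/2 = 17.85 kHz, folds to fs − 23.15 kHz = 12.55 kHz.
60.05 kHz mod fs = 24.35 kHz.
24.35 kHz > fs/2 = 17.85 kHz, folds to fs − 24.35 kHz = 11.35 kHz.
87.35 kHz mod fs = 15.95 kHz.
15.95 kHz ≤ fs/2 = 17.85 kHz, appears at 15.95 kHz.
118.45 kHz mod fs = 11.35 kHz.
11.35 kHz ≤ fs/2 = 17.85 kHz, appears at 11.35 kHz.
Distinct values: {2.1 kHz, 11.35 kHz, 12.55 kHz, 15.95 kHz}.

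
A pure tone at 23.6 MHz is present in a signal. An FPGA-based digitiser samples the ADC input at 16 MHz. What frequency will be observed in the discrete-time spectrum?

23.6 MHz mod fs = 7.6 MHz.
7.6 MHz ≤ fs/2 = 8 MHz, appears at 7.6 MHz.

7.6 MHz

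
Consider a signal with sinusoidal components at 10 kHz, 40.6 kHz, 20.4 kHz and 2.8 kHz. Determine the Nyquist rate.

Highest-frequency component: 40.6 kHz.
Nyquist rate = 2 × 40.6 kHz = 81.2 kHz.

81.2 kHz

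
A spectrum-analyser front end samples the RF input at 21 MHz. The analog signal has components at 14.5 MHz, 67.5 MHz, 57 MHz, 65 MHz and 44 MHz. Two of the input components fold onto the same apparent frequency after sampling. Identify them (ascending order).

44 MHz, 65 MHz

fs/2 = 10.5 MHz.
14.5 MHz > fs/2 = 10.5 MHz, folds to fs − 14.5 MHz = 6.5 MHz.
67.5 MHz mod fs = 4.5 MHz.
4.5 MHz ≤ fs/2 = 10.5 MHz, appears at 4.5 MHz.
57 MHz mod fs = 15 MHz.
15 MHz > fs/2 = 10.5 MHz, folds to fs − 15 MHz = 6 MHz.
65 MHz mod fs = 2 MHz.
2 MHz ≤ fs/2 = 10.5 MHz, appears at 2 MHz.
44 MHz mod fs = 2 MHz.
2 MHz ≤ fs/2 = 10.5 MHz, appears at 2 MHz.
44 MHz and 65 MHz both map to 2 MHz.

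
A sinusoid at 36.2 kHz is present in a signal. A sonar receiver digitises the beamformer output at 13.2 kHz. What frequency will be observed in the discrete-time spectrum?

3.4 kHz

36.2 kHz mod fs = 9.8 kHz.
9.8 kHz > fs/2 = 6.6 kHz, folds to fs − 9.8 kHz = 3.4 kHz.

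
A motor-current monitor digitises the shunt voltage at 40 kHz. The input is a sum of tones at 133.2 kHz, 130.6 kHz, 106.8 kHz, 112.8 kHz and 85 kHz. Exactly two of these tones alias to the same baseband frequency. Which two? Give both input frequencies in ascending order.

fs/2 = 20 kHz.
133.2 kHz mod fs = 13.2 kHz.
13.2 kHz ≤ fs/2 = 20 kHz, appears at 13.2 kHz.
130.6 kHz mod fs = 10.6 kHz.
10.6 kHz ≤ fs/2 = 20 kHz, appears at 10.6 kHz.
106.8 kHz mod fs = 26.8 kHz.
26.8 kHz > fs/2 = 20 kHz, folds to fs − 26.8 kHz = 13.2 kHz.
112.8 kHz mod fs = 32.8 kHz.
32.8 kHz > fs/2 = 20 kHz, folds to fs − 32.8 kHz = 7.2 kHz.
85 kHz mod fs = 5 kHz.
5 kHz ≤ fs/2 = 20 kHz, appears at 5 kHz.
106.8 kHz and 133.2 kHz both map to 13.2 kHz.

106.8 kHz, 133.2 kHz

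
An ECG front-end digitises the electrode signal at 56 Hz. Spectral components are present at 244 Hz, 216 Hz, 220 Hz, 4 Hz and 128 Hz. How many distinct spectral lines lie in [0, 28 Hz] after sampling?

fs/2 = 28 Hz.
244 Hz mod fs = 20 Hz.
20 Hz ≤ fs/2 = 28 Hz, appears at 20 Hz.
216 Hz mod fs = 48 Hz.
48 Hz > fs/2 = 28 Hz, folds to fs − 48 Hz = 8 Hz.
220 Hz mod fs = 52 Hz.
52 Hz > fs/2 = 28 Hz, folds to fs − 52 Hz = 4 Hz.
4 Hz ≤ fs/2 = 28 Hz, passes unchanged.
128 Hz mod fs = 16 Hz.
16 Hz ≤ fs/2 = 28 Hz, appears at 16 Hz.
Distinct values: {4 Hz, 8 Hz, 16 Hz, 20 Hz} → 4.

4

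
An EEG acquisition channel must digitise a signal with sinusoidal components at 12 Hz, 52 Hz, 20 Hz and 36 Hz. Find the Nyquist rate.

Highest-frequency component: 52 Hz.
Nyquist rate = 2 × 52 Hz = 104 Hz.

104 Hz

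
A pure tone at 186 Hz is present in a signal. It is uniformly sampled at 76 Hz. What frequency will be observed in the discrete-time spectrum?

186 Hz mod fs = 34 Hz.
34 Hz ≤ fs/2 = 38 Hz, appears at 34 Hz.

34 Hz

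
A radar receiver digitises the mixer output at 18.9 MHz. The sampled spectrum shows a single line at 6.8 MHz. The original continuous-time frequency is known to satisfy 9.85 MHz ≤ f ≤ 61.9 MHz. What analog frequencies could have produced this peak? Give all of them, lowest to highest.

Frequencies that alias to 6.8 MHz are k·fs ± 6.8 MHz for integer k ≥ 0.
k=0: 6.8 MHz.
k=1: 12.1 MHz, 25.7 MHz.
k=2: 31 MHz, 44.6 MHz.
k=3: 49.9 MHz, 63.5 MHz.
k=4: 68.8 MHz, 82.4 MHz.
Within [9.85 MHz, 61.9 MHz]: 12.1 MHz, 25.7 MHz, 31 MHz, 44.6 MHz, 49.9 MHz.

12.1 MHz, 25.7 MHz, 31 MHz, 44.6 MHz, 49.9 MHz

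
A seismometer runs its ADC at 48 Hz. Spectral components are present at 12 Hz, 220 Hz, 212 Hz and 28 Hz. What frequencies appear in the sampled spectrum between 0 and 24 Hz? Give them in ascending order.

12 Hz, 20 Hz

fs/2 = 24 Hz.
12 Hz ≤ fs/2 = 24 Hz, passes unchanged.
220 Hz mod fs = 28 Hz.
28 Hz > fs/2 = 24 Hz, folds to fs − 28 Hz = 20 Hz.
212 Hz mod fs = 20 Hz.
20 Hz ≤ fs/2 = 24 Hz, appears at 20 Hz.
28 Hz > fs/2 = 24 Hz, folds to fs − 28 Hz = 20 Hz.
Distinct values: {12 Hz, 20 Hz}.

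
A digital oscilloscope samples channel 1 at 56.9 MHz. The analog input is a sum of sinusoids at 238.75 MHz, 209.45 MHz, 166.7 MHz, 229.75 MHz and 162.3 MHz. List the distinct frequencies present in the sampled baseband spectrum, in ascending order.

2.15 MHz, 4 MHz, 8.4 MHz, 11.15 MHz, 18.15 MHz

fs/2 = 28.45 MHz.
238.75 MHz mod fs = 11.15 MHz.
11.15 MHz ≤ fs/2 = 28.45 MHz, appears at 11.15 MHz.
209.45 MHz mod fs = 38.75 MHz.
38.75 MHz > fs/2 = 28.45 MHz, folds to fs − 38.75 MHz = 18.15 MHz.
166.7 MHz mod fs = 52.9 MHz.
52.9 MHz > fs/2 = 28.45 MHz, folds to fs − 52.9 MHz = 4 MHz.
229.75 MHz mod fs = 2.15 MHz.
2.15 MHz ≤ fs/2 = 28.45 MHz, appears at 2.15 MHz.
162.3 MHz mod fs = 48.5 MHz.
48.5 MHz > fs/2 = 28.45 MHz, folds to fs − 48.5 MHz = 8.4 MHz.
Distinct values: {2.15 MHz, 4 MHz, 8.4 MHz, 11.15 MHz, 18.15 MHz}.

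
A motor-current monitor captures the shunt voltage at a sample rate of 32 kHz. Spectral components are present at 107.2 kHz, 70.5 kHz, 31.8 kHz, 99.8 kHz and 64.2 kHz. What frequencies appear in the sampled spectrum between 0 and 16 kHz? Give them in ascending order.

0.2 kHz, 3.8 kHz, 6.5 kHz, 11.2 kHz

fs/2 = 16 kHz.
107.2 kHz mod fs = 11.2 kHz.
11.2 kHz ≤ fs/2 = 16 kHz, appears at 11.2 kHz.
70.5 kHz mod fs = 6.5 kHz.
6.5 kHz ≤ fs/2 = 16 kHz, appears at 6.5 kHz.
31.8 kHz > fs/2 = 16 kHz, folds to fs − 31.8 kHz = 0.2 kHz.
99.8 kHz mod fs = 3.8 kHz.
3.8 kHz ≤ fs/2 = 16 kHz, appears at 3.8 kHz.
64.2 kHz mod fs = 0.2 kHz.
0.2 kHz ≤ fs/2 = 16 kHz, appears at 0.2 kHz.
Distinct values: {0.2 kHz, 3.8 kHz, 6.5 kHz, 11.2 kHz}.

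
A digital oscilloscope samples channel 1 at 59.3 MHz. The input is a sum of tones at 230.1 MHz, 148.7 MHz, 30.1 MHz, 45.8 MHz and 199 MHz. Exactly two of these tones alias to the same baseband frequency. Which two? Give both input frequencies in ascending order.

30.1 MHz, 148.7 MHz

fs/2 = 29.65 MHz.
230.1 MHz mod fs = 52.2 MHz.
52.2 MHz > fs/2 = 29.65 MHz, folds to fs − 52.2 MHz = 7.1 MHz.
148.7 MHz mod fs = 30.1 MHz.
30.1 MHz > fs/2 = 29.65 MHz, folds to fs − 30.1 MHz = 29.2 MHz.
30.1 MHz > fs/2 = 29.65 MHz, folds to fs − 30.1 MHz = 29.2 MHz.
45.8 MHz > fs/2 = 29.65 MHz, folds to fs − 45.8 MHz = 13.5 MHz.
199 MHz mod fs = 21.1 MHz.
21.1 MHz ≤ fs/2 = 29.65 MHz, appears at 21.1 MHz.
30.1 MHz and 148.7 MHz both map to 29.2 MHz.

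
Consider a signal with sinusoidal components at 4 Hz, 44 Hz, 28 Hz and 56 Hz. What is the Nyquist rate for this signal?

112 Hz

Highest-frequency component: 56 Hz.
Nyquist rate = 2 × 56 Hz = 112 Hz.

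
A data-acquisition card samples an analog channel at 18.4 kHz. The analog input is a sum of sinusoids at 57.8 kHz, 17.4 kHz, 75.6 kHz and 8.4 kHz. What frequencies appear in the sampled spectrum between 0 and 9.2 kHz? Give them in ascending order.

fs/2 = 9.2 kHz.
57.8 kHz mod fs = 2.6 kHz.
2.6 kHz ≤ fs/2 = 9.2 kHz, appears at 2.6 kHz.
17.4 kHz > fs/2 = 9.2 kHz, folds to fs − 17.4 kHz = 1 kHz.
75.6 kHz mod fs = 2 kHz.
2 kHz ≤ fs/2 = 9.2 kHz, appears at 2 kHz.
8.4 kHz ≤ fs/2 = 9.2 kHz, passes unchanged.
Distinct values: {1 kHz, 2 kHz, 2.6 kHz, 8.4 kHz}.

1 kHz, 2 kHz, 2.6 kHz, 8.4 kHz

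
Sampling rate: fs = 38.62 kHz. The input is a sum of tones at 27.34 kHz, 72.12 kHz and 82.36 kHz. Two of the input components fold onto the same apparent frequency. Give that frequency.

fs/2 = 19.31 kHz.
27.34 kHz > fs/2 = 19.31 kHz, folds to fs − 27.34 kHz = 11.28 kHz.
72.12 kHz mod fs = 33.5 kHz.
33.5 kHz > fs/2 = 19.31 kHz, folds to fs − 33.5 kHz = 5.12 kHz.
82.36 kHz mod fs = 5.12 kHz.
5.12 kHz ≤ fs/2 = 19.31 kHz, appears at 5.12 kHz.
72.12 kHz and 82.36 kHz both map to 5.12 kHz.

5.12 kHz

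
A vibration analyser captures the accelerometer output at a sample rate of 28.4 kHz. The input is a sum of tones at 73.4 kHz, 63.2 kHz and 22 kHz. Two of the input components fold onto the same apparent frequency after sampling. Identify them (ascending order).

fs/2 = 14.2 kHz.
73.4 kHz mod fs = 16.6 kHz.
16.6 kHz > fs/2 = 14.2 kHz, folds to fs − 16.6 kHz = 11.8 kHz.
63.2 kHz mod fs = 6.4 kHz.
6.4 kHz ≤ fs/2 = 14.2 kHz, appears at 6.4 kHz.
22 kHz > fs/2 = 14.2 kHz, folds to fs − 22 kHz = 6.4 kHz.
22 kHz and 63.2 kHz both map to 6.4 kHz.

22 kHz, 63.2 kHz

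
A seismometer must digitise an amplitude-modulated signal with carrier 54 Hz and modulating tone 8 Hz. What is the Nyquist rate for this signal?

124 Hz

AM sidebands sit at fc ± fm = 46 Hz and 62 Hz.
Highest-frequency component: 62 Hz.
Nyquist rate = 2 × 62 Hz = 124 Hz.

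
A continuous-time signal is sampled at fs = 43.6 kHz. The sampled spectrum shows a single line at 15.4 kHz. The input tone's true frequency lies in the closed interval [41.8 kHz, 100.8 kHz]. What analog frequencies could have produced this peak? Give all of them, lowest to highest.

Frequencies that alias to 15.4 kHz are k·fs ± 15.4 kHz for integer k ≥ 0.
k=0: 15.4 kHz.
k=1: 28.2 kHz, 59 kHz.
k=2: 71.8 kHz, 102.6 kHz.
k=3: 115.4 kHz, 146.2 kHz.
Within [41.8 kHz, 100.8 kHz]: 59 kHz, 71.8 kHz.

59 kHz, 71.8 kHz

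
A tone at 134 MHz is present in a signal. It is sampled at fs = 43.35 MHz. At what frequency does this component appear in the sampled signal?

3.95 MHz

134 MHz mod fs = 3.95 MHz.
3.95 MHz ≤ fs/2 = 21.675 MHz, appears at 3.95 MHz.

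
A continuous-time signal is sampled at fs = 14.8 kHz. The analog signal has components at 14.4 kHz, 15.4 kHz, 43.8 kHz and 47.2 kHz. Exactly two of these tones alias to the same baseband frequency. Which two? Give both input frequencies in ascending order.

fs/2 = 7.4 kHz.
14.4 kHz > fs/2 = 7.4 kHz, folds to fs − 14.4 kHz = 0.4 kHz.
15.4 kHz mod fs = 0.6 kHz.
0.6 kHz ≤ fs/2 = 7.4 kHz, appears at 0.6 kHz.
43.8 kHz mod fs = 14.2 kHz.
14.2 kHz > fs/2 = 7.4 kHz, folds to fs − 14.2 kHz = 0.6 kHz.
47.2 kHz mod fs = 2.8 kHz.
2.8 kHz ≤ fs/2 = 7.4 kHz, appears at 2.8 kHz.
15.4 kHz and 43.8 kHz both map to 0.6 kHz.

15.4 kHz, 43.8 kHz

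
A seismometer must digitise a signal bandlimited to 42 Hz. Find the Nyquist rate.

Nyquist rate = 2 × 42 Hz = 84 Hz.

84 Hz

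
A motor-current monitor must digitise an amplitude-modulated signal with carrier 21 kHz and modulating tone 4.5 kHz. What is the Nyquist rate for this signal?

51 kHz

AM sidebands sit at fc ± fm = 16.5 kHz and 25.5 kHz.
Highest-frequency component: 25.5 kHz.
Nyquist rate = 2 × 25.5 kHz = 51 kHz.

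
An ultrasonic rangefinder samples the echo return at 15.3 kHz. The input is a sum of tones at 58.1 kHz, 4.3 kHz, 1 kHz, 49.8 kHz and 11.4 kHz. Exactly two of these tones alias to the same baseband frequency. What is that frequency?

fs/2 = 7.65 kHz.
58.1 kHz mod fs = 12.2 kHz.
12.2 kHz > fs/2 = 7.65 kHz, folds to fs − 12.2 kHz = 3.1 kHz.
4.3 kHz ≤ fs/2 = 7.65 kHz, passes unchanged.
1 kHz ≤ fs/2 = 7.65 kHz, passes unchanged.
49.8 kHz mod fs = 3.9 kHz.
3.9 kHz ≤ fs/2 = 7.65 kHz, appears at 3.9 kHz.
11.4 kHz > fs/2 = 7.65 kHz, folds to fs − 11.4 kHz = 3.9 kHz.
11.4 kHz and 49.8 kHz both map to 3.9 kHz.

3.9 kHz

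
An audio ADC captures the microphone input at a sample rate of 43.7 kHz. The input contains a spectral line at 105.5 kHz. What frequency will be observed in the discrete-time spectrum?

105.5 kHz mod fs = 18.1 kHz.
18.1 kHz ≤ fs/2 = 21.85 kHz, appears at 18.1 kHz.

18.1 kHz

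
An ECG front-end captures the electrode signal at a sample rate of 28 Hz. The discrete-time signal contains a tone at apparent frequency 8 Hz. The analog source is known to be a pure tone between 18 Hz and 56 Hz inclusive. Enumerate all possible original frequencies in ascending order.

Frequencies that alias to 8 Hz are k·fs ± 8 Hz for integer k ≥ 0.
k=0: 8 Hz.
k=1: 20 Hz, 36 Hz.
k=2: 48 Hz, 64 Hz.
k=3: 76 Hz, 92 Hz.
Within [18 Hz, 56 Hz]: 20 Hz, 36 Hz, 48 Hz.

20 Hz, 36 Hz, 48 Hz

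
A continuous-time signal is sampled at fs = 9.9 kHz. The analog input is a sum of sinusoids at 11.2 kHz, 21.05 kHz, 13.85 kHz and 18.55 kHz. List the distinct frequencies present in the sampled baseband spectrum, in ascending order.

fs/2 = 4.95 kHz.
11.2 kHz mod fs = 1.3 kHz.
1.3 kHz ≤ fs/2 = 4.95 kHz, appears at 1.3 kHz.
21.05 kHz mod fs = 1.25 kHz.
1.25 kHz ≤ fs/2 = 4.95 kHz, appears at 1.25 kHz.
13.85 kHz mod fs = 3.95 kHz.
3.95 kHz ≤ fs/2 = 4.95 kHz, appears at 3.95 kHz.
18.55 kHz mod fs = 8.65 kHz.
8.65 kHz > fs/2 = 4.95 kHz, folds to fs − 8.65 kHz = 1.25 kHz.
Distinct values: {1.25 kHz, 1.3 kHz, 3.95 kHz}.

1.25 kHz, 1.3 kHz, 3.95 kHz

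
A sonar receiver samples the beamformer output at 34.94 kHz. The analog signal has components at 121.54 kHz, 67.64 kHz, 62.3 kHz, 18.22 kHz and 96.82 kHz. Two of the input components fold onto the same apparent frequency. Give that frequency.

fs/2 = 17.47 kHz.
121.54 kHz mod fs = 16.72 kHz.
16.72 kHz ≤ fs/2 = 17.47 kHz, appears at 16.72 kHz.
67.64 kHz mod fs = 32.7 kHz.
32.7 kHz > fs/2 = 17.47 kHz, folds to fs − 32.7 kHz = 2.24 kHz.
62.3 kHz mod fs = 27.36 kHz.
27.36 kHz > fs/2 = 17.47 kHz, folds to fs − 27.36 kHz = 7.58 kHz.
18.22 kHz > fs/2 = 17.47 kHz, folds to fs − 18.22 kHz = 16.72 kHz.
96.82 kHz mod fs = 26.94 kHz.
26.94 kHz > fs/2 = 17.47 kHz, folds to fs − 26.94 kHz = 8 kHz.
18.22 kHz and 121.54 kHz both map to 16.72 kHz.

16.72 kHz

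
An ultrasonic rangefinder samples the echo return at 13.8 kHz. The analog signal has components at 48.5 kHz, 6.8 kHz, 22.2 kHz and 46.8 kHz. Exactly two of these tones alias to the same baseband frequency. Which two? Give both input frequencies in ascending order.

22.2 kHz, 46.8 kHz

fs/2 = 6.9 kHz.
48.5 kHz mod fs = 7.1 kHz.
7.1 kHz > fs/2 = 6.9 kHz, folds to fs − 7.1 kHz = 6.7 kHz.
6.8 kHz ≤ fs/2 = 6.9 kHz, passes unchanged.
22.2 kHz mod fs = 8.4 kHz.
8.4 kHz > fs/2 = 6.9 kHz, folds to fs − 8.4 kHz = 5.4 kHz.
46.8 kHz mod fs = 5.4 kHz.
5.4 kHz ≤ fs/2 = 6.9 kHz, appears at 5.4 kHz.
22.2 kHz and 46.8 kHz both map to 5.4 kHz.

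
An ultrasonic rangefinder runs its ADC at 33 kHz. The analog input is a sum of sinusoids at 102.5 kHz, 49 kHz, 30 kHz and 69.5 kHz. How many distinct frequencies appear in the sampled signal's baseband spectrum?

3

fs/2 = 16.5 kHz.
102.5 kHz mod fs = 3.5 kHz.
3.5 kHz ≤ fs/2 = 16.5 kHz, appears at 3.5 kHz.
49 kHz mod fs = 16 kHz.
16 kHz ≤ fs/2 = 16.5 kHz, appears at 16 kHz.
30 kHz > fs/2 = 16.5 kHz, folds to fs − 30 kHz = 3 kHz.
69.5 kHz mod fs = 3.5 kHz.
3.5 kHz ≤ fs/2 = 16.5 kHz, appears at 3.5 kHz.
Distinct values: {3 kHz, 3.5 kHz, 16 kHz} → 3.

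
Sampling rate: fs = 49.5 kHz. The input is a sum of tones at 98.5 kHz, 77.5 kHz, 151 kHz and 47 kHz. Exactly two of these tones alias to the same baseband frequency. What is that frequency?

fs/2 = 24.75 kHz.
98.5 kHz mod fs = 49 kHz.
49 kHz > fs/2 = 24.75 kHz, folds to fs − 49 kHz = 0.5 kHz.
77.5 kHz mod fs = 28 kHz.
28 kHz > fs/2 = 24.75 kHz, folds to fs − 28 kHz = 21.5 kHz.
151 kHz mod fs = 2.5 kHz.
2.5 kHz ≤ fs/2 = 24.75 kHz, appears at 2.5 kHz.
47 kHz > fs/2 = 24.75 kHz, folds to fs − 47 kHz = 2.5 kHz.
47 kHz and 151 kHz both map to 2.5 kHz.

2.5 kHz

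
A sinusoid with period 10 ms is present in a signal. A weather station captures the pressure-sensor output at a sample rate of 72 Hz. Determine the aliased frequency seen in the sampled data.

T = 10 ms → f = 1/T = 100 Hz.
100 Hz mod fs = 28 Hz.
28 Hz ≤ fs/2 = 36 Hz, appears at 28 Hz.

28 Hz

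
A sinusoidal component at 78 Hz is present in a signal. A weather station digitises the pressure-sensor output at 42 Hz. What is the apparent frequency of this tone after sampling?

6 Hz

78 Hz mod fs = 36 Hz.
36 Hz > fs/2 = 21 Hz, folds to fs − 36 Hz = 6 Hz.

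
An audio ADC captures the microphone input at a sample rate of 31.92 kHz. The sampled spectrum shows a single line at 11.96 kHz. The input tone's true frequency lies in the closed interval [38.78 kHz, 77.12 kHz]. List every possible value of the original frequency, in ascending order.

Frequencies that alias to 11.96 kHz are k·fs ± 11.96 kHz for integer k ≥ 0.
k=0: 11.96 kHz.
k=1: 19.96 kHz, 43.88 kHz.
k=2: 51.88 kHz, 75.8 kHz.
k=3: 83.8 kHz, 107.72 kHz.
Within [38.78 kHz, 77.12 kHz]: 43.88 kHz, 51.88 kHz, 75.8 kHz.

43.88 kHz, 51.88 kHz, 75.8 kHz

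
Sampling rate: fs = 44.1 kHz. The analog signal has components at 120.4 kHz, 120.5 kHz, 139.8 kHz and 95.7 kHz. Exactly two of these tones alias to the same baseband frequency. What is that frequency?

7.5 kHz

fs/2 = 22.05 kHz.
120.4 kHz mod fs = 32.2 kHz.
32.2 kHz > fs/2 = 22.05 kHz, folds to fs − 32.2 kHz = 11.9 kHz.
120.5 kHz mod fs = 32.3 kHz.
32.3 kHz > fs/2 = 22.05 kHz, folds to fs − 32.3 kHz = 11.8 kHz.
139.8 kHz mod fs = 7.5 kHz.
7.5 kHz ≤ fs/2 = 22.05 kHz, appears at 7.5 kHz.
95.7 kHz mod fs = 7.5 kHz.
7.5 kHz ≤ fs/2 = 22.05 kHz, appears at 7.5 kHz.
95.7 kHz and 139.8 kHz both map to 7.5 kHz.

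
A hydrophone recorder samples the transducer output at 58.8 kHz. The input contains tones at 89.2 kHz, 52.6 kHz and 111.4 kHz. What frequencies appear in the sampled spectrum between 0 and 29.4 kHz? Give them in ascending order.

6.2 kHz, 28.4 kHz

fs/2 = 29.4 kHz.
89.2 kHz mod fs = 30.4 kHz.
30.4 kHz > fs/2 = 29.4 kHz, folds to fs − 30.4 kHz = 28.4 kHz.
52.6 kHz > fs/2 = 29.4 kHz, folds to fs − 52.6 kHz = 6.2 kHz.
111.4 kHz mod fs = 52.6 kHz.
52.6 kHz > fs/2 = 29.4 kHz, folds to fs − 52.6 kHz = 6.2 kHz.
Distinct values: {6.2 kHz, 28.4 kHz}.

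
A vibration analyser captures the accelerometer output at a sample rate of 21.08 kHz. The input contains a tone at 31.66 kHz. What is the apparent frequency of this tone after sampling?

10.5 kHz

31.66 kHz mod fs = 10.58 kHz.
10.58 kHz > fs/2 = 10.54 kHz, folds to fs − 10.58 kHz = 10.5 kHz.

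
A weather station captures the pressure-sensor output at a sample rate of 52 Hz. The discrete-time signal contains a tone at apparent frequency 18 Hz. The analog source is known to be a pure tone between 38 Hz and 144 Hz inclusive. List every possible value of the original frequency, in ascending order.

70 Hz, 86 Hz, 122 Hz, 138 Hz

Frequencies that alias to 18 Hz are k·fs ± 18 Hz for integer k ≥ 0.
k=0: 18 Hz.
k=1: 34 Hz, 70 Hz.
k=2: 86 Hz, 122 Hz.
k=3: 138 Hz, 174 Hz.
k=4: 190 Hz, 226 Hz.
Within [38 Hz, 144 Hz]: 70 Hz, 86 Hz, 122 Hz, 138 Hz.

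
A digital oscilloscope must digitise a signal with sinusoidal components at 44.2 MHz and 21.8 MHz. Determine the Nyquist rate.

Highest-frequency component: 44.2 MHz.
Nyquist rate = 2 × 44.2 MHz = 88.4 MHz.

88.4 MHz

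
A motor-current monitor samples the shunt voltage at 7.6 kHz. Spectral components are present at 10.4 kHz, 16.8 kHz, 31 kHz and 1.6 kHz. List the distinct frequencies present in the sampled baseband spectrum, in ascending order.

fs/2 = 3.8 kHz.
10.4 kHz mod fs = 2.8 kHz.
2.8 kHz ≤ fs/2 = 3.8 kHz, appears at 2.8 kHz.
16.8 kHz mod fs = 1.6 kHz.
1.6 kHz ≤ fs/2 = 3.8 kHz, appears at 1.6 kHz.
31 kHz mod fs = 0.6 kHz.
0.6 kHz ≤ fs/2 = 3.8 kHz, appears at 0.6 kHz.
1.6 kHz ≤ fs/2 = 3.8 kHz, passes unchanged.
Distinct values: {0.6 kHz, 1.6 kHz, 2.8 kHz}.

0.6 kHz, 1.6 kHz, 2.8 kHz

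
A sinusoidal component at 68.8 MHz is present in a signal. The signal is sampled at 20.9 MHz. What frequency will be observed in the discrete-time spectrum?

6.1 MHz

68.8 MHz mod fs = 6.1 MHz.
6.1 MHz ≤ fs/2 = 10.45 MHz, appears at 6.1 MHz.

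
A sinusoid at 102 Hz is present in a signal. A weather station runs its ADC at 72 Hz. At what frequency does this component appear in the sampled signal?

102 Hz mod fs = 30 Hz.
30 Hz ≤ fs/2 = 36 Hz, appears at 30 Hz.

30 Hz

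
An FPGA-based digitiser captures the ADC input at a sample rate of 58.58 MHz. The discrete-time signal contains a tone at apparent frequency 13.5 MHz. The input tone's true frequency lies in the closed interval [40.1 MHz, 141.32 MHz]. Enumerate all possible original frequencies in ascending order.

Frequencies that alias to 13.5 MHz are k·fs ± 13.5 MHz for integer k ≥ 0.
k=0: 13.5 MHz.
k=1: 45.08 MHz, 72.08 MHz.
k=2: 103.66 MHz, 130.66 MHz.
k=3: 162.24 MHz, 189.24 MHz.
Within [40.1 MHz, 141.32 MHz]: 45.08 MHz, 72.08 MHz, 103.66 MHz, 130.66 MHz.

45.08 MHz, 72.08 MHz, 103.66 MHz, 130.66 MHz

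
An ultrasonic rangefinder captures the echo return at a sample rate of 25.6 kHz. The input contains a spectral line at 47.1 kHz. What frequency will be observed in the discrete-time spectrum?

4.1 kHz

47.1 kHz mod fs = 21.5 kHz.
21.5 kHz > fs/2 = 12.8 kHz, folds to fs − 21.5 kHz = 4.1 kHz.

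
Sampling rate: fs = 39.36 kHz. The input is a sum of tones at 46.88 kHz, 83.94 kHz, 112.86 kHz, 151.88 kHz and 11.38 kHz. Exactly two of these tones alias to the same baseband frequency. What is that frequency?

fs/2 = 19.68 kHz.
46.88 kHz mod fs = 7.52 kHz.
7.52 kHz ≤ fs/2 = 19.68 kHz, appears at 7.52 kHz.
83.94 kHz mod fs = 5.22 kHz.
5.22 kHz ≤ fs/2 = 19.68 kHz, appears at 5.22 kHz.
112.86 kHz mod fs = 34.14 kHz.
34.14 kHz > fs/2 = 19.68 kHz, folds to fs − 34.14 kHz = 5.22 kHz.
151.88 kHz mod fs = 33.8 kHz.
33.8 kHz > fs/2 = 19.68 kHz, folds to fs − 33.8 kHz = 5.56 kHz.
11.38 kHz ≤ fs/2 = 19.68 kHz, passes unchanged.
83.94 kHz and 112.86 kHz both map to 5.22 kHz.

5.22 kHz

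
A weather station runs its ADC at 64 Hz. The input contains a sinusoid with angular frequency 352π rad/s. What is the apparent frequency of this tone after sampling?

16 Hz

ω = 352π rad/s → f = ω/(2π) = 176 Hz.
176 Hz mod fs = 48 Hz.
48 Hz > fs/2 = 32 Hz, folds to fs − 48 Hz = 16 Hz.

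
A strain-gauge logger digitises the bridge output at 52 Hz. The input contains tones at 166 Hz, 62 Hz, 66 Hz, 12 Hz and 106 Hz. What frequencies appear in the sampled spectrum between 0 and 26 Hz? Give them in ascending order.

2 Hz, 10 Hz, 12 Hz, 14 Hz

fs/2 = 26 Hz.
166 Hz mod fs = 10 Hz.
10 Hz ≤ fs/2 = 26 Hz, appears at 10 Hz.
62 Hz mod fs = 10 Hz.
10 Hz ≤ fs/2 = 26 Hz, appears at 10 Hz.
66 Hz mod fs = 14 Hz.
14 Hz ≤ fs/2 = 26 Hz, appears at 14 Hz.
12 Hz ≤ fs/2 = 26 Hz, passes unchanged.
106 Hz mod fs = 2 Hz.
2 Hz ≤ fs/2 = 26 Hz, appears at 2 Hz.
Distinct values: {2 Hz, 10 Hz, 12 Hz, 14 Hz}.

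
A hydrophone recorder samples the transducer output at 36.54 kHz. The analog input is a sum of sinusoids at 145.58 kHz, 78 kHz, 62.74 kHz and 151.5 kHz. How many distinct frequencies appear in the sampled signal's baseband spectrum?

fs/2 = 18.27 kHz.
145.58 kHz mod fs = 35.96 kHz.
35.96 kHz > fs/2 = 18.27 kHz, folds to fs − 35.96 kHz = 0.58 kHz.
78 kHz mod fs = 4.92 kHz.
4.92 kHz ≤ fs/2 = 18.27 kHz, appears at 4.92 kHz.
62.74 kHz mod fs = 26.2 kHz.
26.2 kHz > fs/2 = 18.27 kHz, folds to fs − 26.2 kHz = 10.34 kHz.
151.5 kHz mod fs = 5.34 kHz.
5.34 kHz ≤ fs/2 = 18.27 kHz, appears at 5.34 kHz.
Distinct values: {0.58 kHz, 4.92 kHz, 5.34 kHz, 10.34 kHz} → 4.

4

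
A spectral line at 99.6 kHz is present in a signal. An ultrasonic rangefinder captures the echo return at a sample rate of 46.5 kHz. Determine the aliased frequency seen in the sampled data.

99.6 kHz mod fs = 6.6 kHz.
6.6 kHz ≤ fs/2 = 23.25 kHz, appears at 6.6 kHz.

6.6 kHz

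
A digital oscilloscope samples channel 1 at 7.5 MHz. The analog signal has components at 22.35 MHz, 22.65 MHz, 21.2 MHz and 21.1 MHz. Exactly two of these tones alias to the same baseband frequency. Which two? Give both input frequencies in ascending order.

fs/2 = 3.75 MHz.
22.35 MHz mod fs = 7.35 MHz.
7.35 MHz > fs/2 = 3.75 MHz, folds to fs − 7.35 MHz = 0.15 MHz.
22.65 MHz mod fs = 0.15 MHz.
0.15 MHz ≤ fs/2 = 3.75 MHz, appears at 0.15 MHz.
21.2 MHz mod fs = 6.2 MHz.
6.2 MHz > fs/2 = 3.75 MHz, folds to fs − 6.2 MHz = 1.3 MHz.
21.1 MHz mod fs = 6.1 MHz.
6.1 MHz > fs/2 = 3.75 MHz, folds to fs − 6.1 MHz = 1.4 MHz.
22.35 MHz and 22.65 MHz both map to 0.15 MHz.

22.35 MHz, 22.65 MHz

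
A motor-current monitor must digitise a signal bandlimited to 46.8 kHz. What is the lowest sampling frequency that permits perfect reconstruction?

93.6 kHz

Nyquist rate = 2 × 46.8 kHz = 93.6 kHz.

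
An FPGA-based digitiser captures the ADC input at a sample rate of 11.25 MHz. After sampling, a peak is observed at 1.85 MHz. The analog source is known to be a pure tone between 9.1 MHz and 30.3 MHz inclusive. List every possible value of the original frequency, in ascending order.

9.4 MHz, 13.1 MHz, 20.65 MHz, 24.35 MHz

Frequencies that alias to 1.85 MHz are k·fs ± 1.85 MHz for integer k ≥ 0.
k=0: 1.85 MHz.
k=1: 9.4 MHz, 13.1 MHz.
k=2: 20.65 MHz, 24.35 MHz.
k=3: 31.9 MHz, 35.6 MHz.
Within [9.1 MHz, 30.3 MHz]: 9.4 MHz, 13.1 MHz, 20.65 MHz, 24.35 MHz.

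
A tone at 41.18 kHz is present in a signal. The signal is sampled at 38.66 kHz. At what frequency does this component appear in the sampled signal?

2.52 kHz

41.18 kHz mod fs = 2.52 kHz.
2.52 kHz ≤ fs/2 = 19.33 kHz, appears at 2.52 kHz.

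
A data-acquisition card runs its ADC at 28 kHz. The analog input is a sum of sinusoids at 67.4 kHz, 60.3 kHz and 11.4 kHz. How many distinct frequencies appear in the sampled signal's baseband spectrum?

fs/2 = 14 kHz.
67.4 kHz mod fs = 11.4 kHz.
11.4 kHz ≤ fs/2 = 14 kHz, appears at 11.4 kHz.
60.3 kHz mod fs = 4.3 kHz.
4.3 kHz ≤ fs/2 = 14 kHz, appears at 4.3 kHz.
11.4 kHz ≤ fs/2 = 14 kHz, passes unchanged.
Distinct values: {4.3 kHz, 11.4 kHz} → 2.

2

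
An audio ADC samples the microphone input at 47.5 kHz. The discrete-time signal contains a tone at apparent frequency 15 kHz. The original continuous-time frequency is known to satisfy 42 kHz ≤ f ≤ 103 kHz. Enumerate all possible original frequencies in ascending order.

62.5 kHz, 80 kHz

Frequencies that alias to 15 kHz are k·fs ± 15 kHz for integer k ≥ 0.
k=0: 15 kHz.
k=1: 32.5 kHz, 62.5 kHz.
k=2: 80 kHz, 110 kHz.
k=3: 127.5 kHz, 157.5 kHz.
Within [42 kHz, 103 kHz]: 62.5 kHz, 80 kHz.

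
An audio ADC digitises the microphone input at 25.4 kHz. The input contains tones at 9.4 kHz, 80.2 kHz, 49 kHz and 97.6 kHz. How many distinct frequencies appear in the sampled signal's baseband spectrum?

fs/2 = 12.7 kHz.
9.4 kHz ≤ fs/2 = 12.7 kHz, passes unchanged.
80.2 kHz mod fs = 4 kHz.
4 kHz ≤ fs/2 = 12.7 kHz, appears at 4 kHz.
49 kHz mod fs = 23.6 kHz.
23.6 kHz > fs/2 = 12.7 kHz, folds to fs − 23.6 kHz = 1.8 kHz.
97.6 kHz mod fs = 21.4 kHz.
21.4 kHz > fs/2 = 12.7 kHz, folds to fs − 21.4 kHz = 4 kHz.
Distinct values: {1.8 kHz, 4 kHz, 9.4 kHz} → 3.

3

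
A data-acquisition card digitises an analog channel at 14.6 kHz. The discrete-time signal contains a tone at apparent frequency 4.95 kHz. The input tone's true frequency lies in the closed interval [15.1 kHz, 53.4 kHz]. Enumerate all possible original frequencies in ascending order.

19.55 kHz, 24.25 kHz, 34.15 kHz, 38.85 kHz, 48.75 kHz

Frequencies that alias to 4.95 kHz are k·fs ± 4.95 kHz for integer k ≥ 0.
k=0: 4.95 kHz.
k=1: 9.65 kHz, 19.55 kHz.
k=2: 24.25 kHz, 34.15 kHz.
k=3: 38.85 kHz, 48.75 kHz.
k=4: 53.45 kHz, 63.35 kHz.
Within [15.1 kHz, 53.4 kHz]: 19.55 kHz, 24.25 kHz, 34.15 kHz, 38.85 kHz, 48.75 kHz.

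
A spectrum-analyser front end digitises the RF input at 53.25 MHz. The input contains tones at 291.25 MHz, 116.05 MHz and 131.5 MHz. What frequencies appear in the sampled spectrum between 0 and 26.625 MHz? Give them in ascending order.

9.55 MHz, 25 MHz

fs/2 = 26.625 MHz.
291.25 MHz mod fs = 25 MHz.
25 MHz ≤ fs/2 = 26.625 MHz, appears at 25 MHz.
116.05 MHz mod fs = 9.55 MHz.
9.55 MHz ≤ fs/2 = 26.625 MHz, appears at 9.55 MHz.
131.5 MHz mod fs = 25 MHz.
25 MHz ≤ fs/2 = 26.625 MHz, appears at 25 MHz.
Distinct values: {9.55 MHz, 25 MHz}.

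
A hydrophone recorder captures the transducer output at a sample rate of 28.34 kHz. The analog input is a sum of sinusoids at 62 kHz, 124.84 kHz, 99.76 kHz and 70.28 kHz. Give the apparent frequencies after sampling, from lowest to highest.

5.32 kHz, 11.48 kHz, 13.6 kHz

fs/2 = 14.17 kHz.
62 kHz mod fs = 5.32 kHz.
5.32 kHz ≤ fs/2 = 14.17 kHz, appears at 5.32 kHz.
124.84 kHz mod fs = 11.48 kHz.
11.48 kHz ≤ fs/2 = 14.17 kHz, appears at 11.48 kHz.
99.76 kHz mod fs = 14.74 kHz.
14.74 kHz > fs/2 = 14.17 kHz, folds to fs − 14.74 kHz = 13.6 kHz.
70.28 kHz mod fs = 13.6 kHz.
13.6 kHz ≤ fs/2 = 14.17 kHz, appears at 13.6 kHz.
Distinct values: {5.32 kHz, 11.48 kHz, 13.6 kHz}.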